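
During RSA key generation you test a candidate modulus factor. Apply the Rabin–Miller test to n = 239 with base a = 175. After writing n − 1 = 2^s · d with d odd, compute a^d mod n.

n − 1 = 238 = 2^1 · 119, so s = 1 and d = 119.
175^119 mod 239 = 238.

238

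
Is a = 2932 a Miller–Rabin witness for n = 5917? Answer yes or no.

n − 1 = 5916 = 2^2 · 1479, so s = 2 and d = 1479.
x_0 = 2932^1479 mod 5917 = 1918.
x_0 is neither 1 nor 5916, so continue squaring.
x_1 = 1918^2 mod 5917 = 4267.
Reached i = s−1 = 1 without hitting −1: 2932 is a Miller–Rabin witness and 5917 is composite.

yes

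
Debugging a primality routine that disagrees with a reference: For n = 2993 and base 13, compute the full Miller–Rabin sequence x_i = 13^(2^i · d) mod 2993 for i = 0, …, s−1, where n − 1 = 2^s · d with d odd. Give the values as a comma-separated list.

2721, 2152, 933, 2519

n − 1 = 2992 = 2^4 · 187, so s = 4 and d = 187.
x_0 = 13^187 mod 2993 = 2721.
x_1 = 2721^2 mod 2993 = 2152.
x_2 = 2152^2 mod 2993 = 933.
x_3 = 933^2 mod 2993 = 2519.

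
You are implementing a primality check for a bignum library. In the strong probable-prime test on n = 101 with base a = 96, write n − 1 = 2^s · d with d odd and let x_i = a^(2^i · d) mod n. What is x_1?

n − 1 = 100 = 2^2 · 25, so s = 2 and d = 25.
x_0 = 96^25 mod 101 = 100.
x_1 = 100^2 mod 101 = 1.

1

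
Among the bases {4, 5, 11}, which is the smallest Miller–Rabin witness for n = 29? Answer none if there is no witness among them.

n − 1 = 28 = 2^2 · 7, so s = 2 and d = 7.
Base 4: x_0 = 4^7 mod 29 = 28. x_0 = 28 ≡ −1, so 4 is not a witness.
Base 5: x_0 = 5^7 mod 29 = 28. x_0 = 28 ≡ −1, so 5 is not a witness.
Base 11: x_0 = 11^7 mod 29 = 12. x_0 is neither 1 nor 28, so continue squaring. x_1 = 12^2 mod 29 = 28. x_1 ≡ −1, so 11 is not a witness.
No listed base is a witness for 29.

none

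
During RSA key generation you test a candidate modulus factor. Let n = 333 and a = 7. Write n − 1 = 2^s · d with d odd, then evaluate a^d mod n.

n − 1 = 332 = 2^2 · 83, so s = 2 and d = 83.
Repeated squaring mod 333: 7^1 ≡ 7, 7^2 ≡ 49, 7^4 ≡ 70, 7^8 ≡ 238, 7^16 ≡ 34, 7^32 ≡ 157, 7^64 ≡ 7.
83 = 64 + 16 + 2 + 1, so 7^83 ≡ 7·34·49·7 ≡ 49 (mod 333).

49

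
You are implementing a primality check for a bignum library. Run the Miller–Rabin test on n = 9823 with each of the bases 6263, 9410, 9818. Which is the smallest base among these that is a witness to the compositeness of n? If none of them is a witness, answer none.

n − 1 = 9822 = 2^1 · 4911, so s = 1 and d = 4911.
Base 6263: x_0 = 6263^4911 mod 9823 = 5053. x_0 ∉ {1, 9822} and s = 1, so 6263 is a Miller–Rabin witness and 9823 is composite.
Base 9410: x_0 = 9410^4911 mod 9823 = 4339. x_0 ∉ {1, 9822} and s = 1, so 9410 is a Miller–Rabin witness and 9823 is composite.
Base 9818: x_0 = 9818^4911 mod 9823 = 8619. x_0 ∉ {1, 9822} and s = 1, so 9818 is a Miller–Rabin witness and 9823 is composite.
The smallest witness among the given bases is 6263.

6263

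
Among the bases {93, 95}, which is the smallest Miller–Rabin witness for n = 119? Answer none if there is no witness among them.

93

n − 1 = 118 = 2^1 · 59, so s = 1 and d = 59.
Base 93: x_0 = 93^59 mod 119 = 53. x_0 ∉ {1, 118} and s = 1, so 93 is a Miller–Rabin witness and 119 is composite.
Base 95: x_0 = 95^59 mod 119 = 37. x_0 ∉ {1, 118} and s = 1, so 95 is a Miller–Rabin witness and 119 is composite.
The smallest witness among the given bases is 93.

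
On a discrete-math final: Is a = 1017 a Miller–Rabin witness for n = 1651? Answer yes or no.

n − 1 = 1650 = 2^1 · 825, so s = 1 and d = 825.
x_0 = 1017^825 mod 1651 = 1.
x_0 = 1, so 1017 is not a witness.

no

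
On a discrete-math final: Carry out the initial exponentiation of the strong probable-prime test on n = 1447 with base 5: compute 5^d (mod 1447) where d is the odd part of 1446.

1446

n − 1 = 1446 = 2^1 · 723, so s = 1 and d = 723.
Repeated squaring mod 1447: 5^1 ≡ 5, 5^2 ≡ 25, 5^4 ≡ 625, 5^8 ≡ 1382, 5^16 ≡ 1331, 5^32 ≡ 433, 5^64 ≡ 826, 5^128 ≡ 739, 5^256 ≡ 602, 5^512 ≡ 654.
723 = 512 + 128 + 64 + 16 + 2 + 1, so 5^723 ≡ 654·739·826·1331·25·5 ≡ 1446 (mod 1447).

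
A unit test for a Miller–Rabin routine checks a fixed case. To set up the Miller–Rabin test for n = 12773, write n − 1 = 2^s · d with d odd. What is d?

3193

Halving: 12772 → 6386 → 3193; 3193 is odd.
So 12772 = 2^2 · 3193.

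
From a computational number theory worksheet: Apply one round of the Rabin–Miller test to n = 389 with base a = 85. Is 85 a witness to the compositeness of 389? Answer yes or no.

n − 1 = 388 = 2^2 · 97, so s = 2 and d = 97.
x_0 = 85^97 mod 389 = 1.
x_0 = 1, so 85 is not a witness.

no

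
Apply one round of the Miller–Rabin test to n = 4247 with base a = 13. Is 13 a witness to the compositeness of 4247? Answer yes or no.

n − 1 = 4246 = 2^1 · 2123, so s = 1 and d = 2123.
By repeated squaring, 13^2123 ≡ 985 (mod 4247).
x_0 = 13^2123 mod 4247 = 985.
x_0 ∉ {1, 4246} and s = 1, so 13 is a Miller–Rabin witness and 4247 is composite.

yes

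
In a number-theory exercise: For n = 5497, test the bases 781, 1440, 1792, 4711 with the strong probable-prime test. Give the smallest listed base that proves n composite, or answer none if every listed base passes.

n − 1 = 5496 = 2^3 · 687, so s = 3 and d = 687.
Base 781: x_0 = 781^687 mod 5497 = 1126. x_0 is neither 1 nor 5496, so continue squaring. x_1 = 1126^2 mod 5497 = 3566. x_2 = 3566^2 mod 5497 = 1795. Reached i = s−1 = 2 without hitting −1: 781 is a Miller–Rabin witness and 5497 is composite.
Base 1440: x_0 = 1440^687 mod 5497 = 1740. x_0 is neither 1 nor 5496, so continue squaring. x_1 = 1740^2 mod 5497 = 4250. x_2 = 4250^2 mod 5497 = 4855. Reached i = s−1 = 2 without hitting −1: 1440 is a Miller–Rabin witness and 5497 is composite.
Base 1792: x_0 = 1792^687 mod 5497 = 2521. x_0 is neither 1 nor 5496, so continue squaring. x_1 = 2521^2 mod 5497 = 909. x_2 = 909^2 mod 5497 = 1731. Reached i = s−1 = 2 without hitting −1: 1792 is a Miller–Rabin witness and 5497 is composite.
Base 4711: x_0 = 4711^687 mod 5497 = 5232. x_0 is neither 1 nor 5496, so continue squaring. x_1 = 5232^2 mod 5497 = 4261. x_2 = 4261^2 mod 5497 = 5027. Reached i = s−1 = 2 without hitting −1: 4711 is a Miller–Rabin witness and 5497 is composite.
The smallest witness among the given bases is 781.

781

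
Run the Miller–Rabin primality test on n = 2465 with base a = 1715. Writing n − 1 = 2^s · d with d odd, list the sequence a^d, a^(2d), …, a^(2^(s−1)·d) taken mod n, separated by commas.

1855, 2350, 900, 1480, 1480

n − 1 = 2464 = 2^5 · 77, so s = 5 and d = 77.
x_0 = 1715^77 mod 2465 = 1855.
x_1 = 1855^2 mod 2465 = 2350.
x_2 = 2350^2 mod 2465 = 900.
x_3 = 900^2 mod 2465 = 1480.
x_4 = 1480^2 mod 2465 = 1480.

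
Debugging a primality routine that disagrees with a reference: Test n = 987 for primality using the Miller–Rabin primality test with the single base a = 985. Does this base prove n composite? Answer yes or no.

yes

n − 1 = 986 = 2^1 · 493, so s = 1 and d = 493.
x_0 = 985^493 mod 987 = 292.
x_0 ∉ {1, 986} and s = 1, so 985 is a Miller–Rabin witness and 987 is composite.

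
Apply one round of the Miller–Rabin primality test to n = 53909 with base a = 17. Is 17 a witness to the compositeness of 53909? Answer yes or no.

n − 1 = 53908 = 2^2 · 13477, so s = 2 and d = 13477.
x_0 = 17^13477 mod 53909 = 28377.
x_0 is neither 1 nor 53908, so continue squaring.
x_1 = 28377^2 mod 53909 = 15396.
Reached i = s−1 = 1 without hitting −1: 17 is a Miller–Rabin witness and 53909 is composite.

yes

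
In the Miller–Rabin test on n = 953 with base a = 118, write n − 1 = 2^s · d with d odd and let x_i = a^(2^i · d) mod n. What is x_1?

1

n − 1 = 952 = 2^3 · 119, so s = 3 and d = 119.
x_0 = 118^119 mod 953 = 952.
x_1 = 952^2 mod 953 = 1.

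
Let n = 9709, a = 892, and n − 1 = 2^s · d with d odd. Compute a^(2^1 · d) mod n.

n − 1 = 9708 = 2^2 · 2427, so s = 2 and d = 2427.
x_0 = 892^2427 mod 9709 = 9043.
x_1 = 9043^2 mod 9709 = 6651.

6651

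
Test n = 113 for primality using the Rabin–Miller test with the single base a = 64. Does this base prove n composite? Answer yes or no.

n − 1 = 112 = 2^4 · 7, so s = 4 and d = 7.
x_0 = 64^7 mod 113 = 112.
x_0 = 112 ≡ −1, so 64 is not a witness.

no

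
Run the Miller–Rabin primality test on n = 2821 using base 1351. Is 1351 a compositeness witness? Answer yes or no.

n − 1 = 2820 = 2^2 · 705, so s = 2 and d = 705.
Repeated squaring mod 2821: 1351^1 ≡ 1351, 1351^2 ≡ 14, 1351^4 ≡ 196, 1351^8 ≡ 1743, 1351^16 ≡ 2653, 1351^32 ≡ 14, 1351^64 ≡ 196, 1351^128 ≡ 1743, 1351^256 ≡ 2653, 1351^512 ≡ 14.
705 = 512 + 128 + 64 + 1, so 1351^705 ≡ 14·1743·196·1351 ≡ 714 (mod 2821).
x_0 = 1351^705 mod 2821 = 714.
x_0 is neither 1 nor 2820, so continue squaring.
x_1 = 714^2 mod 2821 = 2016.
Reached i = s−1 = 1 without hitting −1: 1351 is a Miller–Rabin witness and 2821 is composite.

yes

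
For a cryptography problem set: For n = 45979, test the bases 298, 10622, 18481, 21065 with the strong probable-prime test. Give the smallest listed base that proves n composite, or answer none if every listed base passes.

n − 1 = 45978 = 2^1 · 22989, so s = 1 and d = 22989.
Base 298: x_0 = 298^22989 mod 45979 = 1. x_0 = 1, so 298 is not a witness.
Base 10622: x_0 = 10622^22989 mod 45979 = 1. x_0 = 1, so 10622 is not a witness.
Base 18481: x_0 = 18481^22989 mod 45979 = 1. x_0 = 1, so 18481 is not a witness.
Base 21065: x_0 = 21065^22989 mod 45979 = 45978. x_0 = 45978 ≡ −1, so 21065 is not a witness.
No listed base is a witness for 45979.

none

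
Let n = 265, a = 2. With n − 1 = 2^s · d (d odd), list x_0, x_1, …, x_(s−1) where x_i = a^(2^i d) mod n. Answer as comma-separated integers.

137, 219, 261

n − 1 = 264 = 2^3 · 33, so s = 3 and d = 33.
x_0 = 2^33 mod 265 = 137.
x_1 = 137^2 mod 265 = 219.
x_2 = 219^2 mod 265 = 261.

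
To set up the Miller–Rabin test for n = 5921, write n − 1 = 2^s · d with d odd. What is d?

Halving: 5920 → 2960 → 1480 → 740 → 370 → 185; 185 is odd.
So 5920 = 2^5 · 185.

185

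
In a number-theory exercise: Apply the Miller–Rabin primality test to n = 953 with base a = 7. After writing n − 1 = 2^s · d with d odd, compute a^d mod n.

952

n − 1 = 952 = 2^3 · 119, so s = 3 and d = 119.
7^119 mod 953 = 952.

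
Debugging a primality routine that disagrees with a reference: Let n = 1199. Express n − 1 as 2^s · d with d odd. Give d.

599

Halving: 1198 → 599; 599 is odd.
So 1198 = 2^1 · 599.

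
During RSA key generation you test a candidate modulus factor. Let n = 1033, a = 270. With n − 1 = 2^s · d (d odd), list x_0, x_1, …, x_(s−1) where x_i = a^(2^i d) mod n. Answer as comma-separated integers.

n − 1 = 1032 = 2^3 · 129, so s = 3 and d = 129.
x_0 = 270^129 mod 1033 = 635.
x_1 = 635^2 mod 1033 = 355.
x_2 = 355^2 mod 1033 = 1032.

635, 355, 1032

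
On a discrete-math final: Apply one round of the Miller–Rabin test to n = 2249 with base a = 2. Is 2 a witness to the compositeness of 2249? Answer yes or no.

yes

n − 1 = 2248 = 2^3 · 281, so s = 3 and d = 281.
x_0 = 2^281 mod 2249 = 162.
x_0 is neither 1 nor 2248, so continue squaring.
x_1 = 162^2 mod 2249 = 1505.
x_2 = 1505^2 mod 2249 = 282.
Reached i = s−1 = 2 without hitting −1: 2 is a Miller–Rabin witness and 2249 is composite.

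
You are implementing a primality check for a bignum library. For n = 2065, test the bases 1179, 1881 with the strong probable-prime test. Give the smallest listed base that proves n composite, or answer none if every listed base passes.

1881

n − 1 = 2064 = 2^4 · 129, so s = 4 and d = 129.
Base 1179: x_0 = 1179^129 mod 2065 = 2064. x_0 = 2064 ≡ −1, so 1179 is not a witness.
Base 1881: x_0 = 1881^129 mod 2065 = 881. x_0 is neither 1 nor 2064, so continue squaring. x_1 = 881^2 mod 2065 = 1786. x_2 = 1786^2 mod 2065 = 1436. x_3 = 1436^2 mod 2065 = 1226. Reached i = s−1 = 3 without hitting −1: 1881 is a Miller–Rabin witness and 2065 is composite.
The smallest witness among the given bases is 1881.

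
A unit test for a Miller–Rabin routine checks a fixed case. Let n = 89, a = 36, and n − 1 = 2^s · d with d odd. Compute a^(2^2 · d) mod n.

1

n − 1 = 88 = 2^3 · 11, so s = 3 and d = 11.
By repeated squaring, 36^11 ≡ 34 (mod 89).
x_0 = 34.
x_1 = 34^2 mod 89 = 88.
x_2 = 88^2 mod 89 = 1.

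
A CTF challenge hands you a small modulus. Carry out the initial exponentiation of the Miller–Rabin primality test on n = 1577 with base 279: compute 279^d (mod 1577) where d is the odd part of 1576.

535

n − 1 = 1576 = 2^3 · 197, so s = 3 and d = 197.
By repeated squaring, 279^197 ≡ 535 (mod 1577).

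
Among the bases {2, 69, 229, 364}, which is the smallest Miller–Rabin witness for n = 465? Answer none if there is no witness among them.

n − 1 = 464 = 2^4 · 29, so s = 4 and d = 29.
Base 2: x_0 = 2^29 mod 465 = 47. x_0 is neither 1 nor 464, so continue squaring. x_1 = 47^2 mod 465 = 349. x_2 = 349^2 mod 465 = 436. x_3 = 436^2 mod 465 = 376. Reached i = s−1 = 3 without hitting −1: 2 is a Miller–Rabin witness and 465 is composite.
Base 69: x_0 = 69^29 mod 465 = 9. x_0 is neither 1 nor 464, so continue squaring. x_1 = 9^2 mod 465 = 81. x_2 = 81^2 mod 465 = 51. x_3 = 51^2 mod 465 = 276. Reached i = s−1 = 3 without hitting −1: 69 is a Miller–Rabin witness and 465 is composite.
Base 229: x_0 = 229^29 mod 465 = 199. x_0 is neither 1 nor 464, so continue squaring. x_1 = 199^2 mod 465 = 76. x_2 = 76^2 mod 465 = 196. x_3 = 196^2 mod 465 = 286. Reached i = s−1 = 3 without hitting −1: 229 is a Miller–Rabin witness and 465 is composite.
Base 364: x_0 = 364^29 mod 465 = 244. x_0 is neither 1 nor 464, so continue squaring. x_1 = 244^2 mod 465 = 16. x_2 = 16^2 mod 465 = 256. x_3 = 256^2 mod 465 = 436. Reached i = s−1 = 3 without hitting −1: 364 is a Miller–Rabin witness and 465 is composite.
The smallest witness among the given bases is 2.

2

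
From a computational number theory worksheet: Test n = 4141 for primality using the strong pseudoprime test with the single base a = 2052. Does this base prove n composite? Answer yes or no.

no

n − 1 = 4140 = 2^2 · 1035, so s = 2 and d = 1035.
By repeated squaring, 2052^1035 ≡ 91 (mod 4141).
x_0 = 2052^1035 mod 4141 = 91.
x_0 is neither 1 nor 4140, so continue squaring.
x_1 = 91^2 mod 4141 = 4140.
x_1 ≡ −1, so 2052 is not a witness.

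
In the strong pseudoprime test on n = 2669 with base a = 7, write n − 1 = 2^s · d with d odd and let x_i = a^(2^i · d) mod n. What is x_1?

n − 1 = 2668 = 2^2 · 667, so s = 2 and d = 667.
x_0 = 7^667 mod 2669 = 660.
x_1 = 660^2 mod 2669 = 553.

553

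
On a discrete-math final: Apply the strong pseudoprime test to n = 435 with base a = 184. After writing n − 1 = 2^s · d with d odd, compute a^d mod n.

244

n − 1 = 434 = 2^1 · 217, so s = 1 and d = 217.
Repeated squaring mod 435: 184^1 ≡ 184, 184^2 ≡ 361, 184^4 ≡ 256, 184^8 ≡ 286, 184^16 ≡ 16, 184^32 ≡ 256, 184^64 ≡ 286, 184^128 ≡ 16.
217 = 128 + 64 + 16 + 8 + 1, so 184^217 ≡ 16·286·16·286·184 ≡ 244 (mod 435).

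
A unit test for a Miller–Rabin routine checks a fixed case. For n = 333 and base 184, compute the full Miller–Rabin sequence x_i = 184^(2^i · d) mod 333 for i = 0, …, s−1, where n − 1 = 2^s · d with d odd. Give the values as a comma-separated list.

295, 112

n − 1 = 332 = 2^2 · 83, so s = 2 and d = 83.
x_0 = 184^83 mod 333 = 295.
x_1 = 295^2 mod 333 = 112.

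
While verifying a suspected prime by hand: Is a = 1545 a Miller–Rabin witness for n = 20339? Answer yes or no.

yes

n − 1 = 20338 = 2^1 · 10169, so s = 1 and d = 10169.
x_0 = 1545^10169 mod 20339 = 12571.
x_0 ∉ {1, 20338} and s = 1, so 1545 is a Miller–Rabin witness and 20339 is composite.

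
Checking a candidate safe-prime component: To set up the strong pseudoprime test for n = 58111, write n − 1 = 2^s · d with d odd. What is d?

Halving: 58110 → 29055; 29055 is odd.
So 58110 = 2^1 · 29055.

29055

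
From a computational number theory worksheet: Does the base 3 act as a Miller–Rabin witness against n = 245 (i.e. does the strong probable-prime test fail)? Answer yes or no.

yes

n − 1 = 244 = 2^2 · 61, so s = 2 and d = 61.
x_0 = 3^61 mod 245 = 38.
x_0 is neither 1 nor 244, so continue squaring.
x_1 = 38^2 mod 245 = 219.
Reached i = s−1 = 1 without hitting −1: 3 is a Miller–Rabin witness and 245 is composite.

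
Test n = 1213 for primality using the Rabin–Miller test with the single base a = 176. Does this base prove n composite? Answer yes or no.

no

n − 1 = 1212 = 2^2 · 303, so s = 2 and d = 303.
x_0 = 176^303 mod 1213 = 1212.
x_0 = 1212 ≡ −1, so 176 is not a witness.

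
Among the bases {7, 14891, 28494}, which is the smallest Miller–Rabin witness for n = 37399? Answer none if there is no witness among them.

7

n − 1 = 37398 = 2^1 · 18699, so s = 1 and d = 18699.
Base 7: x_0 = 7^18699 mod 37399 = 7497. x_0 ∉ {1, 37398} and s = 1, so 7 is a Miller–Rabin witness and 37399 is composite.
Base 14891: x_0 = 14891^18699 mod 37399 = 2228. x_0 ∉ {1, 37398} and s = 1, so 14891 is a Miller–Rabin witness and 37399 is composite.
Base 28494: x_0 = 28494^18699 mod 37399 = 36559. x_0 ∉ {1, 37398} and s = 1, so 28494 is a Miller–Rabin witness and 37399 is composite.
The smallest witness among the given bases is 7.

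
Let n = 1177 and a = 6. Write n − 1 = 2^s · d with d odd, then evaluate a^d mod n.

n − 1 = 1176 = 2^3 · 147, so s = 3 and d = 147.
Repeated squaring mod 1177: 6^1 ≡ 6, 6^2 ≡ 36, 6^4 ≡ 119, 6^8 ≡ 37, 6^16 ≡ 192, 6^32 ≡ 377, 6^64 ≡ 889, 6^128 ≡ 554.
147 = 128 + 16 + 2 + 1, so 6^147 ≡ 554·192·36·6 ≡ 448 (mod 1177).

448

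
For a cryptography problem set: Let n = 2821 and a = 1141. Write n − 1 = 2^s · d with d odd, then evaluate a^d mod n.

n − 1 = 2820 = 2^2 · 705, so s = 2 and d = 705.
1141^705 mod 2821 = 714.

714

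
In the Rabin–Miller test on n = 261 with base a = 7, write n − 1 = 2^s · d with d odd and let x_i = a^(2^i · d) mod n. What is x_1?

52

n − 1 = 260 = 2^2 · 65, so s = 2 and d = 65.
x_0 = 7^65 mod 261 = 49.
x_1 = 49^2 mod 261 = 52.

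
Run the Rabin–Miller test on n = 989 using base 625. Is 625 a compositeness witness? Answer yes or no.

n − 1 = 988 = 2^2 · 247, so s = 2 and d = 247.
x_0 = 625^247 mod 989 = 81.
x_0 is neither 1 nor 988, so continue squaring.
x_1 = 81^2 mod 989 = 627.
Reached i = s−1 = 1 without hitting −1: 625 is a Miller–Rabin witness and 989 is composite.

yes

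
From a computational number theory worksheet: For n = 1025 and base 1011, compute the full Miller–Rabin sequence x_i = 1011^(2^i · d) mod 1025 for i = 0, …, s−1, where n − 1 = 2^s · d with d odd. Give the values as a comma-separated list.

1011, 196, 491, 206, 411, 821, 616, 206, 411, 821

n − 1 = 1024 = 2^10 · 1, so s = 10 and d = 1.
x_0 = 1011^1 mod 1025 = 1011.
x_1 = 1011^2 mod 1025 = 196.
x_2 = 196^2 mod 1025 = 491.
x_3 = 491^2 mod 1025 = 206.
x_4 = 206^2 mod 1025 = 411.
x_5 = 411^2 mod 1025 = 821.
x_6 = 821^2 mod 1025 = 616.
x_7 = 616^2 mod 1025 = 206.
x_8 = 206^2 mod 1025 = 411.
x_9 = 411^2 mod 1025 = 821.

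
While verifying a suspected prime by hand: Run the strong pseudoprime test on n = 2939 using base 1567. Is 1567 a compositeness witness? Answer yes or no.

n − 1 = 2938 = 2^1 · 1469, so s = 1 and d = 1469.
x_0 = 1567^1469 mod 2939 = 2938.
x_0 = 2938 ≡ −1, so 1567 is not a witness.

no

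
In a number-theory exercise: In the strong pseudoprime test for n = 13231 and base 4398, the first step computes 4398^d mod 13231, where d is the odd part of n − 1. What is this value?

n − 1 = 13230 = 2^1 · 6615, so s = 1 and d = 6615.
Repeated squaring mod 13231: 4398^1 ≡ 4398, 4398^2 ≡ 11913, 4398^4 ≡ 3863, 4398^8 ≡ 11432, 4398^16 ≡ 8037, 4398^32 ≡ 12858, 4398^64 ≡ 6819, 4398^128 ≡ 5027, 4398^256 ≡ 12750, 4398^512 ≡ 6434, 4398^1024 ≡ 9788, 4398^2048 ≡ 12504, 4398^4096 ≡ 12520.
6615 = 4096 + 2048 + 256 + 128 + 64 + 16 + 4 + 2 + 1, so 4398^6615 ≡ 12520·12504·12750·5027·6819·8037·3863·11913·4398 ≡ 12290 (mod 13231).

12290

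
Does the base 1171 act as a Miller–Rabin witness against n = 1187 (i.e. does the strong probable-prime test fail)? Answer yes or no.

no

n − 1 = 1186 = 2^1 · 593, so s = 1 and d = 593.
By repeated squaring, 1171^593 ≡ 1186 (mod 1187).
x_0 = 1171^593 mod 1187 = 1186.
x_0 = 1186 ≡ −1, so 1171 is not a witness.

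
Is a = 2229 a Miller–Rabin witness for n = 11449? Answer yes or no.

n − 1 = 11448 = 2^3 · 1431, so s = 3 and d = 1431.
x_0 = 2229^1431 mod 11449 = 8775.
x_0 is neither 1 nor 11448, so continue squaring.
x_1 = 8775^2 mod 11449 = 6100.
x_2 = 6100^2 mod 11449 = 750.
Reached i = s−1 = 2 without hitting −1: 2229 is a Miller–Rabin witness and 11449 is composite.

yes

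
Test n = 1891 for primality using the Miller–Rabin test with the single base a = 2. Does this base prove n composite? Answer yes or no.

yes

n − 1 = 1890 = 2^1 · 945, so s = 1 and d = 945.
x_0 = 2^945 mod 1891 = 1148.
x_0 ∉ {1, 1890} and s = 1, so 2 is a Miller–Rabin witness and 1891 is composite.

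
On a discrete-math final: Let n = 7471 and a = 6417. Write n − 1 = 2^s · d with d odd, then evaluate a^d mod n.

n − 1 = 7470 = 2^1 · 3735, so s = 1 and d = 3735.
6417^3735 mod 7471 = 4402.

4402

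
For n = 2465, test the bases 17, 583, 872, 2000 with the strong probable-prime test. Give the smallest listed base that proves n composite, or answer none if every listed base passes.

n − 1 = 2464 = 2^5 · 77, so s = 5 and d = 77.
Base 17: x_0 = 17^77 mod 2465 = 17. x_0 is neither 1 nor 2464, so continue squaring. x_1 = 17^2 mod 2465 = 289. x_2 = 289^2 mod 2465 = 2176. x_3 = 2176^2 mod 2465 = 2176. x_4 = 2176^2 mod 2465 = 2176. Reached i = s−1 = 4 without hitting −1: 17 is a Miller–Rabin witness and 2465 is composite.
Base 583: x_0 = 583^77 mod 2465 = 1873. x_0 is neither 1 nor 2464, so continue squaring. x_1 = 1873^2 mod 2465 = 434. x_2 = 434^2 mod 2465 = 1016. x_3 = 1016^2 mod 2465 = 1886. x_4 = 1886^2 mod 2465 = 1. x_4 = 1 but x_3 ≠ ±1, a nontrivial square root of 1 — 583 is a witness and 2465 is composite.
Base 872: x_0 = 872^77 mod 2465 = 887. x_0 is neither 1 nor 2464, so continue squaring. x_1 = 887^2 mod 2465 = 434. x_2 = 434^2 mod 2465 = 1016. x_3 = 1016^2 mod 2465 = 1886. x_4 = 1886^2 mod 2465 = 1. x_4 = 1 but x_3 ≠ ±1, a nontrivial square root of 1 — 872 is a witness and 2465 is composite.
Base 2000: x_0 = 2000^77 mod 2465 = 840. x_0 is neither 1 nor 2464, so continue squaring. x_1 = 840^2 mod 2465 = 610. x_2 = 610^2 mod 2465 = 2350. x_3 = 2350^2 mod 2465 = 900. x_4 = 900^2 mod 2465 = 1480. Reached i = s−1 = 4 without hitting −1: 2000 is a Miller–Rabin witness and 2465 is composite.
The smallest witness among the given bases is 17.

17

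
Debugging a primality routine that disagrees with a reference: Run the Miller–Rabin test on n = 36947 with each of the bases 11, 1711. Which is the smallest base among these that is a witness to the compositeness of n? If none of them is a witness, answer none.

none

n − 1 = 36946 = 2^1 · 18473, so s = 1 and d = 18473.
Base 11: x_0 = 11^18473 mod 36947 = 36946. x_0 = 36946 ≡ −1, so 11 is not a witness.
Base 1711: x_0 = 1711^18473 mod 36947 = 1. x_0 = 1, so 1711 is not a witness.
No listed base is a witness for 36947.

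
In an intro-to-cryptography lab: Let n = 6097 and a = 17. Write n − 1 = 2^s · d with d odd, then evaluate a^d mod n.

2638

n − 1 = 6096 = 2^4 · 381, so s = 4 and d = 381.
17^381 mod 6097 = 2638.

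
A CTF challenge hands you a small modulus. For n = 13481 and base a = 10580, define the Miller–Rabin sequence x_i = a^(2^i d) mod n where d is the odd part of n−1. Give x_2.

n − 1 = 13480 = 2^3 · 1685, so s = 3 and d = 1685.
x_0 = 10580^1685 mod 13481 = 670.
x_1 = 670^2 mod 13481 = 4027.
x_2 = 4027^2 mod 13481 = 12567.

12567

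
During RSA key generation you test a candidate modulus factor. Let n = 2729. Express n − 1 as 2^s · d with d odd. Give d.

Halving: 2728 → 1364 → 682 → 341; 341 is odd.
So 2728 = 2^3 · 341.

341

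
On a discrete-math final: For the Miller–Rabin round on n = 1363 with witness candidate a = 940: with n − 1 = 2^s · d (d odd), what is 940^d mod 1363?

940

n − 1 = 1362 = 2^1 · 681, so s = 1 and d = 681.
940^681 mod 1363 = 940.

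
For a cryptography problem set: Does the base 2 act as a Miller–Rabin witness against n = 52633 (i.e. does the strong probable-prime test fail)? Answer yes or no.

n − 1 = 52632 = 2^3 · 6579, so s = 3 and d = 6579.
x_0 = 2^6579 mod 52633 = 1.
x_0 = 1, so 2 is not a witness.

no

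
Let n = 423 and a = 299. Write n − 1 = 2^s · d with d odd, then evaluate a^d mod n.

n − 1 = 422 = 2^1 · 211, so s = 1 and d = 211.
Repeated squaring mod 423: 299^1 ≡ 299, 299^2 ≡ 148, 299^4 ≡ 331, 299^8 ≡ 4, 299^16 ≡ 16, 299^32 ≡ 256, 299^64 ≡ 394, 299^128 ≡ 418.
211 = 128 + 64 + 16 + 2 + 1, so 299^211 ≡ 418·394·16·148·299 ≡ 2 (mod 423).

2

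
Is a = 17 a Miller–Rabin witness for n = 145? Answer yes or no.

no

n − 1 = 144 = 2^4 · 9, so s = 4 and d = 9.
x_0 = 17^9 mod 145 = 17.
x_0 is neither 1 nor 144, so continue squaring.
x_1 = 17^2 mod 145 = 144.
x_1 ≡ −1, so 17 is not a witness.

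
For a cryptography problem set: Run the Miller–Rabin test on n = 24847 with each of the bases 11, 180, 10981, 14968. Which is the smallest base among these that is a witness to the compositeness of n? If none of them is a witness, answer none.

n − 1 = 24846 = 2^1 · 12423, so s = 1 and d = 12423.
Base 11: x_0 = 11^12423 mod 24847 = 24846. x_0 = 24846 ≡ −1, so 11 is not a witness.
Base 180: x_0 = 180^12423 mod 24847 = 24846. x_0 = 24846 ≡ −1, so 180 is not a witness.
Base 10981: x_0 = 10981^12423 mod 24847 = 1. x_0 = 1, so 10981 is not a witness.
Base 14968: x_0 = 14968^12423 mod 24847 = 24846. x_0 = 24846 ≡ −1, so 14968 is not a witness.
No listed base is a witness for 24847.

none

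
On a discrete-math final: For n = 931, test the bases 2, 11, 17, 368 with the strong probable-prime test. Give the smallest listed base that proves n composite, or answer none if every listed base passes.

n − 1 = 930 = 2^1 · 465, so s = 1 and d = 465.
Base 2: x_0 = 2^465 mod 931 = 449. x_0 ∉ {1, 930} and s = 1, so 2 is a Miller–Rabin witness and 931 is composite.
Base 11: x_0 = 11^465 mod 931 = 400. x_0 ∉ {1, 930} and s = 1, so 11 is a Miller–Rabin witness and 931 is composite.
Base 17: x_0 = 17^465 mod 931 = 748. x_0 ∉ {1, 930} and s = 1, so 17 is a Miller–Rabin witness and 931 is composite.
Base 368: x_0 = 368^465 mod 931 = 533. x_0 ∉ {1, 930} and s = 1, so 368 is a Miller–Rabin witness and 931 is composite.
The smallest witness among the given bases is 2.

2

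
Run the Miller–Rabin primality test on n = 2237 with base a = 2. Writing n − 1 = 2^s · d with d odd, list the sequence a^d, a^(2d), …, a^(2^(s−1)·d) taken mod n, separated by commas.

n − 1 = 2236 = 2^2 · 559, so s = 2 and d = 559.
x_0 = 2^559 mod 2237 = 1021.
x_1 = 1021^2 mod 2237 = 2236.

1021, 2236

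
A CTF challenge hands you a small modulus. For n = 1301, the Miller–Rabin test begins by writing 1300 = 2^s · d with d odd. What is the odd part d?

325

Halving: 1300 → 650 → 325; 325 is odd.
So 1300 = 2^2 · 325.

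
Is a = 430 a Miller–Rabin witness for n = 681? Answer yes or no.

n − 1 = 680 = 2^3 · 85, so s = 3 and d = 85.
x_0 = 430^85 mod 681 = 166.
x_0 is neither 1 nor 680, so continue squaring.
x_1 = 166^2 mod 681 = 316.
x_2 = 316^2 mod 681 = 430.
Reached i = s−1 = 2 without hitting −1: 430 is a Miller–Rabin witness and 681 is composite.

yes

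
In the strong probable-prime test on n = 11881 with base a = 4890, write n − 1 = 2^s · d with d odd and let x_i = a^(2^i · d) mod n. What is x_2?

7195

n − 1 = 11880 = 2^3 · 1485, so s = 3 and d = 1485.
Repeated squaring mod 11881: 4890^1 ≡ 4890, 4890^2 ≡ 7528, 4890^4 ≡ 10295, 4890^8 ≡ 8505, 4890^16 ≡ 3497, 4890^32 ≡ 3460, 4890^64 ≡ 7433, 4890^128 ≡ 2839, 4890^256 ≡ 4603, 4890^512 ≡ 3786, 4890^1024 ≡ 5310.
1485 = 1024 + 256 + 128 + 64 + 8 + 4 + 1, so 4890^1485 ≡ 5310·4603·2839·7433·8505·10295·4890 ≡ 4141 (mod 11881).
x_0 = 4141.
x_1 = 4141^2 mod 11881 = 3598.
x_2 = 3598^2 mod 11881 = 7195.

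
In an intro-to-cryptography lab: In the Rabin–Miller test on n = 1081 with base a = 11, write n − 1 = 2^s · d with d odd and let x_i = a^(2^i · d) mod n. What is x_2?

n − 1 = 1080 = 2^3 · 135, so s = 3 and d = 135.
x_0 = 11^135 mod 1081 = 1009.
x_1 = 1009^2 mod 1081 = 860.
x_2 = 860^2 mod 1081 = 196.

196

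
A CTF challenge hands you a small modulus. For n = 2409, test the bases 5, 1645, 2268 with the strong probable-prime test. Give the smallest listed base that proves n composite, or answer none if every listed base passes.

5

n − 1 = 2408 = 2^3 · 301, so s = 3 and d = 301.
Base 5: x_0 = 5^301 mod 2409 = 2381. x_0 is neither 1 nor 2408, so continue squaring. x_1 = 2381^2 mod 2409 = 784. x_2 = 784^2 mod 2409 = 361. Reached i = s−1 = 2 without hitting −1: 5 is a Miller–Rabin witness and 2409 is composite.
Base 1645: x_0 = 1645^301 mod 2409 = 1513. x_0 is neither 1 nor 2408, so continue squaring. x_1 = 1513^2 mod 2409 = 619. x_2 = 619^2 mod 2409 = 130. Reached i = s−1 = 2 without hitting −1: 1645 is a Miller–Rabin witness and 2409 is composite.
Base 2268: x_0 = 2268^301 mod 2409 = 2235. x_0 is neither 1 nor 2408, so continue squaring. x_1 = 2235^2 mod 2409 = 1368. x_2 = 1368^2 mod 2409 = 2040. Reached i = s−1 = 2 without hitting −1: 2268 is a Miller–Rabin witness and 2409 is composite.
The smallest witness among the given bases is 5.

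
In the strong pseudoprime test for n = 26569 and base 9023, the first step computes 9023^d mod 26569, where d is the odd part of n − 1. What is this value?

n − 1 = 26568 = 2^3 · 3321, so s = 3 and d = 3321.
9023^3321 mod 26569 = 24777.

24777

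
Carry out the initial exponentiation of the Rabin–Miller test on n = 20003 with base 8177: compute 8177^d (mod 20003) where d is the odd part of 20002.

17335

n − 1 = 20002 = 2^1 · 10001, so s = 1 and d = 10001.
Repeated squaring mod 20003: 8177^1 ≡ 8177, 8177^2 ≡ 13303, 8177^4 ≡ 3268, 8177^8 ≡ 18225, 8177^16 ≡ 810, 8177^32 ≡ 16004, 8177^64 ≡ 9604, 8177^128 ≡ 2983, 8177^256 ≡ 16957, 8177^512 ≡ 16727, 8177^1024 ≡ 10568, 8177^2048 ≡ 5875, 8177^4096 ≡ 10450, 8177^8192 ≡ 6123.
10001 = 8192 + 1024 + 512 + 256 + 16 + 1, so 8177^10001 ≡ 6123·10568·16727·16957·810·8177 ≡ 17335 (mod 20003).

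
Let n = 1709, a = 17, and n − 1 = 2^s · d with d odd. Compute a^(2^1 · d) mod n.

n − 1 = 1708 = 2^2 · 427, so s = 2 and d = 427.
x_0 = 17^427 mod 1709 = 1708.
x_1 = 1708^2 mod 1709 = 1.

1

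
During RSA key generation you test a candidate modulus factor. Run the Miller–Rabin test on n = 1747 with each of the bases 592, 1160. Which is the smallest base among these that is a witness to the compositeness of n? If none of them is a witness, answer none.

none

n − 1 = 1746 = 2^1 · 873, so s = 1 and d = 873.
Base 592: x_0 = 592^873 mod 1747 = 1746. x_0 = 1746 ≡ −1, so 592 is not a witness.
Base 1160: x_0 = 1160^873 mod 1747 = 1. x_0 = 1, so 1160 is not a witness.
No listed base is a witness for 1747.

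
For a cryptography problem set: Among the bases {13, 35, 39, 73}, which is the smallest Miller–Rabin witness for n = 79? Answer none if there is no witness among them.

none

n − 1 = 78 = 2^1 · 39, so s = 1 and d = 39.
Base 13: x_0 = 13^39 mod 79 = 1. x_0 = 1, so 13 is not a witness.
Base 35: x_0 = 35^39 mod 79 = 78. x_0 = 78 ≡ −1, so 35 is not a witness.
Base 39: x_0 = 39^39 mod 79 = 78. x_0 = 78 ≡ −1, so 39 is not a witness.
Base 73: x_0 = 73^39 mod 79 = 1. x_0 = 1, so 73 is not a witness.
No listed base is a witness for 79.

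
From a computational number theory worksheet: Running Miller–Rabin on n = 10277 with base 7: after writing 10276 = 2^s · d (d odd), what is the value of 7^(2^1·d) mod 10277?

6

n − 1 = 10276 = 2^2 · 2569, so s = 2 and d = 2569.
x_0 = 7^2569 mod 10277 = 695.
x_1 = 695^2 mod 10277 = 6.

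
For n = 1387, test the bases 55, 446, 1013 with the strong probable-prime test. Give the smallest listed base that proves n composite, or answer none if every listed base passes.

none

n − 1 = 1386 = 2^1 · 693, so s = 1 and d = 693.
Base 55: x_0 = 55^693 mod 1387 = 1. x_0 = 1, so 55 is not a witness.
Base 446: x_0 = 446^693 mod 1387 = 1. x_0 = 1, so 446 is not a witness.
Base 1013: x_0 = 1013^693 mod 1387 = 1. x_0 = 1, so 1013 is not a witness.
No listed base is a witness for 1387.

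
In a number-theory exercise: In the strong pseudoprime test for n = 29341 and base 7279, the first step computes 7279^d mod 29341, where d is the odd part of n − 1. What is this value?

25011

n − 1 = 29340 = 2^2 · 7335, so s = 2 and d = 7335.
Repeated squaring mod 29341: 7279^1 ≡ 7279, 7279^2 ≡ 23336, 7279^4 ≡ 29277, 7279^8 ≡ 4096, 7279^16 ≡ 23505, 7279^32 ≡ 23336, 7279^64 ≡ 29277, 7279^128 ≡ 4096, 7279^256 ≡ 23505, 7279^512 ≡ 23336, 7279^1024 ≡ 29277, 7279^2048 ≡ 4096, 7279^4096 ≡ 23505.
7335 = 4096 + 2048 + 1024 + 128 + 32 + 4 + 2 + 1, so 7279^7335 ≡ 23505·4096·29277·4096·23336·29277·23336·7279 ≡ 25011 (mod 29341).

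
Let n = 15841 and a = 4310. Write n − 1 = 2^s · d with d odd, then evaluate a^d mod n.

n − 1 = 15840 = 2^5 · 495, so s = 5 and d = 495.
Repeated squaring mod 15841: 4310^1 ≡ 4310, 4310^2 ≡ 10448, 4310^4 ≡ 373, 4310^8 ≡ 12401, 4310^16 ≡ 373, 4310^32 ≡ 12401, 4310^64 ≡ 373, 4310^128 ≡ 12401, 4310^256 ≡ 373.
495 = 256 + 128 + 64 + 32 + 8 + 4 + 2 + 1, so 4310^495 ≡ 373·12401·373·12401·12401·373·10448·4310 ≡ 10758 (mod 15841).

10758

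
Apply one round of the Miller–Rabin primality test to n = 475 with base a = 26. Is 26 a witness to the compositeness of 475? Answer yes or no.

n − 1 = 474 = 2^1 · 237, so s = 1 and d = 237.
x_0 = 26^237 mod 475 = 1.
x_0 = 1, so 26 is not a witness.

no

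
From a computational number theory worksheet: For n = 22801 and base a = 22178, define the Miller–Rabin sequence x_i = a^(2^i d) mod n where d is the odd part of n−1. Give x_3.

n − 1 = 22800 = 2^4 · 1425, so s = 4 and d = 1425.
x_0 = 22178^1425 mod 22801 = 3321.
x_1 = 3321^2 mod 22801 = 16158.
x_2 = 16158^2 mod 22801 = 9514.
x_3 = 9514^2 mod 22801 = 19027.

19027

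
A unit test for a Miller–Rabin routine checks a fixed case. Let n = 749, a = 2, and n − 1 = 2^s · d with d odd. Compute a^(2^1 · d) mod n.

634

n − 1 = 748 = 2^2 · 187, so s = 2 and d = 187.
x_0 = 2^187 mod 749 = 366.
x_1 = 366^2 mod 749 = 634.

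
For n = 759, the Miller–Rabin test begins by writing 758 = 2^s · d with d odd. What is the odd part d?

Halving: 758 → 379; 379 is odd.
So 758 = 2^1 · 379.

379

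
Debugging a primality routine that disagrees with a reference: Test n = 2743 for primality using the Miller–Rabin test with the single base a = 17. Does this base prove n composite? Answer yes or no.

n − 1 = 2742 = 2^1 · 1371, so s = 1 and d = 1371.
x_0 = 17^1371 mod 2743 = 831.
x_0 ∉ {1, 2742} and s = 1, so 17 is a Miller–Rabin witness and 2743 is composite.

yes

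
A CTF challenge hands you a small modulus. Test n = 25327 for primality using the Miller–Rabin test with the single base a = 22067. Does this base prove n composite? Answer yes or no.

no

n − 1 = 25326 = 2^1 · 12663, so s = 1 and d = 12663.
Repeated squaring mod 25327: 22067^1 ≡ 22067, 22067^2 ≡ 15587, 22067^4 ≡ 17985, 22067^8 ≡ 9108, 22067^16 ≡ 9739, 22067^32 ≡ 23833, 22067^64 ≡ 3260, 22067^128 ≡ 15587, 22067^256 ≡ 17985, 22067^512 ≡ 9108, 22067^1024 ≡ 9739, 22067^2048 ≡ 23833, 22067^4096 ≡ 3260, 22067^8192 ≡ 15587.
12663 = 8192 + 4096 + 256 + 64 + 32 + 16 + 4 + 2 + 1, so 22067^12663 ≡ 15587·3260·17985·3260·23833·9739·17985·15587·22067 ≡ 25326 (mod 25327).
x_0 = 22067^12663 mod 25327 = 25326.
x_0 = 25326 ≡ −1, so 22067 is not a witness.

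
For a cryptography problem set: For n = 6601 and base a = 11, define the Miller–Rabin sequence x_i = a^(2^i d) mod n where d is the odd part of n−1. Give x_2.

n − 1 = 6600 = 2^3 · 825, so s = 3 and d = 825.
x_0 = 11^825 mod 6601 = 3564.
x_1 = 3564^2 mod 6601 = 1772.
x_2 = 1772^2 mod 6601 = 4509.

4509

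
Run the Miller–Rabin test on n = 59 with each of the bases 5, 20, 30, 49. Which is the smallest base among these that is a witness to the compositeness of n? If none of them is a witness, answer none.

n − 1 = 58 = 2^1 · 29, so s = 1 and d = 29.
Base 5: x_0 = 5^29 mod 59 = 1. x_0 = 1, so 5 is not a witness.
Base 20: x_0 = 20^29 mod 59 = 1. x_0 = 1, so 20 is not a witness.
Base 30: x_0 = 30^29 mod 59 = 58. x_0 = 58 ≡ −1, so 30 is not a witness.
Base 49: x_0 = 49^29 mod 59 = 1. x_0 = 1, so 49 is not a witness.
No listed base is a witness for 59.

none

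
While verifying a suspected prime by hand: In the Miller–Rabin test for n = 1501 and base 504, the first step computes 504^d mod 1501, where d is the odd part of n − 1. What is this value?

n − 1 = 1500 = 2^2 · 375, so s = 2 and d = 375.
Repeated squaring mod 1501: 504^1 ≡ 504, 504^2 ≡ 347, 504^4 ≡ 329, 504^8 ≡ 169, 504^16 ≡ 42, 504^32 ≡ 263, 504^64 ≡ 123, 504^128 ≡ 119, 504^256 ≡ 652.
375 = 256 + 64 + 32 + 16 + 4 + 2 + 1, so 504^375 ≡ 652·123·263·42·329·347·504 ≡ 407 (mod 1501).

407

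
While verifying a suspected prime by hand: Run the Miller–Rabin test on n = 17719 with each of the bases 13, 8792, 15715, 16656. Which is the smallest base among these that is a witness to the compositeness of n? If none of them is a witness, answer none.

13

n − 1 = 17718 = 2^1 · 8859, so s = 1 and d = 8859.
Base 13: x_0 = 13^8859 mod 17719 = 6877. x_0 ∉ {1, 17718} and s = 1, so 13 is a Miller–Rabin witness and 17719 is composite.
Base 8792: x_0 = 8792^8859 mod 17719 = 17471. x_0 ∉ {1, 17718} and s = 1, so 8792 is a Miller–Rabin witness and 17719 is composite.
Base 15715: x_0 = 15715^8859 mod 17719 = 10483. x_0 ∉ {1, 17718} and s = 1, so 15715 is a Miller–Rabin witness and 17719 is composite.
Base 16656: x_0 = 16656^8859 mod 17719 = 495. x_0 ∉ {1, 17718} and s = 1, so 16656 is a Miller–Rabin witness and 17719 is composite.
The smallest witness among the given bases is 13.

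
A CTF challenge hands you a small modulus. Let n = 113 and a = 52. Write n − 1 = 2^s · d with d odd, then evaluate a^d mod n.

44

n − 1 = 112 = 2^4 · 7, so s = 4 and d = 7.
Repeated squaring mod 113: 52^1 ≡ 52, 52^2 ≡ 105, 52^4 ≡ 64.
7 = 4 + 2 + 1, so 52^7 ≡ 64·105·52 ≡ 44 (mod 113).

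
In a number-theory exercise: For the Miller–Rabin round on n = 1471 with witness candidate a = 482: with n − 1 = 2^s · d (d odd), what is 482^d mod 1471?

n − 1 = 1470 = 2^1 · 735, so s = 1 and d = 735.
Repeated squaring mod 1471: 482^1 ≡ 482, 482^2 ≡ 1377, 482^4 ≡ 10, 482^8 ≡ 100, 482^16 ≡ 1174, 482^32 ≡ 1420, 482^64 ≡ 1130, 482^128 ≡ 72, 482^256 ≡ 771, 482^512 ≡ 157.
735 = 512 + 128 + 64 + 16 + 8 + 4 + 2 + 1, so 482^735 ≡ 157·72·1130·1174·100·10·1377·482 ≡ 1 (mod 1471).

1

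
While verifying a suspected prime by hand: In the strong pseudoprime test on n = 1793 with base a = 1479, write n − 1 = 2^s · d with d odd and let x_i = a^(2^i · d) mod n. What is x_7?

n − 1 = 1792 = 2^8 · 7, so s = 8 and d = 7.
x_0 = 1479^7 mod 1793 = 333.
x_1 = 333^2 mod 1793 = 1516.
x_2 = 1516^2 mod 1793 = 1423.
x_3 = 1423^2 mod 1793 = 632.
x_4 = 632^2 mod 1793 = 1378.
x_5 = 1378^2 mod 1793 = 97.
x_6 = 97^2 mod 1793 = 444.
x_7 = 444^2 mod 1793 = 1699.

1699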